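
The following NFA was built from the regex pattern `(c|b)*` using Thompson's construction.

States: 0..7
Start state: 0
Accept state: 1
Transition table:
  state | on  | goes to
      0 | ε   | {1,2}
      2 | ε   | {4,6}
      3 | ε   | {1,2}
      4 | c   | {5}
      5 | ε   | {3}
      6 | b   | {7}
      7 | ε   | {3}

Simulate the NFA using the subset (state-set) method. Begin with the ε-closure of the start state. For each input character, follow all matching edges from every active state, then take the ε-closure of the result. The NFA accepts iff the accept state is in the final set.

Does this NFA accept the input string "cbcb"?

Answer: ACCEPT

Trace:
initial (ε-close {0}): {0,1,2,4,6}
'c' @ 1: {1,2,3,4,5,6}  ✓accept
'b' @ 2: {1,2,3,4,6,7}  ✓accept
'c' @ 3: {1,2,3,4,5,6}  ✓accept
'b' @ 4: {1,2,3,4,6,7}  ✓accept
end set {1,2,3,4,6,7} — state 1 in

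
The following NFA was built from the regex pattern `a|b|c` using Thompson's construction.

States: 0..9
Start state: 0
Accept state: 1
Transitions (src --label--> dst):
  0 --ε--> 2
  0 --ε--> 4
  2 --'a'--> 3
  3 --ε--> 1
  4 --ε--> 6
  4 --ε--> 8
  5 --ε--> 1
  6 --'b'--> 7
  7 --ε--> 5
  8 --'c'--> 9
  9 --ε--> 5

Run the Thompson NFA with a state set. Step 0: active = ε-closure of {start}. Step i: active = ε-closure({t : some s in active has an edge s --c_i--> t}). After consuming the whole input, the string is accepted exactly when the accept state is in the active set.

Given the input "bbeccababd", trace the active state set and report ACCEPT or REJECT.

Answer: REJECT

Trace:
start: ε-closure({0}) = {0,2,4,6,8}
'b' @ 1: {1,5,7}  ✓accept
'b' @ 2: {}  — state set empty
rest 'eccababd' ignored (set empty)
final: {}; accept 1 not in set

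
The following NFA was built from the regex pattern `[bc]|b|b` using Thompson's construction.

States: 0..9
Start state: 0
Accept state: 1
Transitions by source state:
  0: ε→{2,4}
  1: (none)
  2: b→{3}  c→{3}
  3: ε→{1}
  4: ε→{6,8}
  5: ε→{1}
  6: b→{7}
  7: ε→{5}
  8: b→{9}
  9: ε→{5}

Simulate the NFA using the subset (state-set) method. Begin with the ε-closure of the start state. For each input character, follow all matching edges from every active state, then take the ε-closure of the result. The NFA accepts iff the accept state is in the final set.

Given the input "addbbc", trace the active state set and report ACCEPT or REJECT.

Answer: REJECT

Steps:
initial (ε-close {0}): {0,2,4,6,8}
'a' @ 1: {}  — no active states
rest 'ddbbc' ignored (set empty)
end set {} — state 1 not in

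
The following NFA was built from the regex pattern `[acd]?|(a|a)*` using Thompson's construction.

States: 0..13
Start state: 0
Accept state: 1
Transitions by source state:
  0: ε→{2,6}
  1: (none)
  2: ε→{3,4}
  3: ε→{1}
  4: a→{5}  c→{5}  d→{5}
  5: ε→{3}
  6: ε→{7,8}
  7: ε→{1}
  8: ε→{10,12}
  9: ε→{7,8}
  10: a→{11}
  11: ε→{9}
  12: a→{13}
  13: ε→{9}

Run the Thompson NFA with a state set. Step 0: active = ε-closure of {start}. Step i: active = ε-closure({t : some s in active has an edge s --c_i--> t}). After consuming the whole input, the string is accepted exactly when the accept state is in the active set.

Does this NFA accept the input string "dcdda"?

Answer: REJECT

Trace:
S₀ = ε-closure({0}) = {0,1,2,3,4,6,7,8,10,12}
'd' @ 1: {1,3,5}  [accepting]
'c' @ 2: {}  — state set empty
rest 'dda' ignored (set empty)
final: {}; accept 1 not in set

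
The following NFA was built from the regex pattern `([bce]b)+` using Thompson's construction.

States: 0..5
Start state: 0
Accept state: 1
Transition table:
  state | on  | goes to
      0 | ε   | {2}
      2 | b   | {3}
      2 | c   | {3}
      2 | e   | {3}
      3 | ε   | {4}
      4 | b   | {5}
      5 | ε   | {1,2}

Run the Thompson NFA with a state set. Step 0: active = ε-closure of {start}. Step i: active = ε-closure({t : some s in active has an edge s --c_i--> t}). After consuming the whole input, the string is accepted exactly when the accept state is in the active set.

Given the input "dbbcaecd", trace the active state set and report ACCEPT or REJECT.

initial (ε-close {0}): {0,2}
'd' @ 1: {}  — dead — no transitions
rest 'bbcaecd' ignored (set empty)
after full input: {}  (accept=1 not in)

Answer: REJECT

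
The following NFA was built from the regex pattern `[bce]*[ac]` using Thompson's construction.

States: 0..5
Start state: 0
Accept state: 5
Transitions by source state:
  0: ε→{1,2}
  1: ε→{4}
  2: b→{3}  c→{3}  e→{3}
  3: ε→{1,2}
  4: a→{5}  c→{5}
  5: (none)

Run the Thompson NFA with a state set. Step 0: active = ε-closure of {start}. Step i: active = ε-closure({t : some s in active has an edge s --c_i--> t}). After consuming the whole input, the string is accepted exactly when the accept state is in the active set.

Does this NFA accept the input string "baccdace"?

Answer: REJECT

Trace:
initial (ε-close {0}): {0,1,2,4}
'b' @ 1: {1,2,3,4}
'a' @ 2: {5}  [accepting]
'c' @ 3: {}  — dead — no transitions
rest 'cdace' ignored (set empty)
end set {} — state 5 not in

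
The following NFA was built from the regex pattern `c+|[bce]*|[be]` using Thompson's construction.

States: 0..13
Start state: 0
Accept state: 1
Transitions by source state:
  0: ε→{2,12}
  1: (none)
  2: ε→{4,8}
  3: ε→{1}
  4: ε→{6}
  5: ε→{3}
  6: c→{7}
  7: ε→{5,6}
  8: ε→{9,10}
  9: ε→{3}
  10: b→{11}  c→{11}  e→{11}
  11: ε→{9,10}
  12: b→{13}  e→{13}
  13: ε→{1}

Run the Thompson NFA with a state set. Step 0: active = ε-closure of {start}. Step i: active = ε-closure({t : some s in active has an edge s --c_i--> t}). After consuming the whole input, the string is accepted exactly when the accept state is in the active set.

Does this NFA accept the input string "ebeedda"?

Answer: REJECT

Derivation:
initial (ε-close {0}): {0,1,2,3,4,6,8,9,10,12}
'e' @ 1: {1,3,9,10,11,13}  [accepting]
'b' @ 2: {1,3,9,10,11}  [accepting]
'e' @ 3: {1,3,9,10,11}  [accepting]
'e' @ 4: {1,3,9,10,11}  [accepting]
'd' @ 5: {}  — no active states
rest 'da' ignored (set empty)
end set {} — state 1 not in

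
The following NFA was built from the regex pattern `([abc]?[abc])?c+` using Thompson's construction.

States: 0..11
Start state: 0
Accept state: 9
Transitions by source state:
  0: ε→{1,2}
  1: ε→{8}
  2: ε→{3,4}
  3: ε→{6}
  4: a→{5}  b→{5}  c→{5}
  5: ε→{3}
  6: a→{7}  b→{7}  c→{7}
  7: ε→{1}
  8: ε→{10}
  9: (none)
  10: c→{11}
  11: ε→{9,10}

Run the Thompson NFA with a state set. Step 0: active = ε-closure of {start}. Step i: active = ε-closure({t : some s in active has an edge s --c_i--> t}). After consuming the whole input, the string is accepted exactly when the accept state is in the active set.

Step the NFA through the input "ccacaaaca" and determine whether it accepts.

Answer: REJECT

Steps:
start: ε-closure({0}) = {0,1,2,3,4,6,8,10}
'c' @ 1: {1,3,5,6,7,8,9,10,11}  [accepting]
'c' @ 2: {1,7,8,9,10,11}  [accepting]
'a' @ 3: {}  — state set empty
rest 'caaaca' ignored (set empty)
end set {} — state 9 not in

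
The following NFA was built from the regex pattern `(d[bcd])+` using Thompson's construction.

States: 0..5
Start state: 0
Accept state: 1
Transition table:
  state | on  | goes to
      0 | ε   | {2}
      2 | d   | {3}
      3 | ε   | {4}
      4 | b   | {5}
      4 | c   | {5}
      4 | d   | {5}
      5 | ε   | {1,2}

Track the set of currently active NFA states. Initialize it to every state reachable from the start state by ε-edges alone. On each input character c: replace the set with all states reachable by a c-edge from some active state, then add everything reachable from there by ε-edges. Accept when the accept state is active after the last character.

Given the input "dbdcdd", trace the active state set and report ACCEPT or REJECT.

S₀ = ε-closure({0}) = {0,2}
'd' @ 1: {3,4}
'b' @ 2: {1,2,5}  [accepting]
'd' @ 3: {3,4}
'c' @ 4: {1,2,5}  [accepting]
'd' @ 5: {3,4}
'd' @ 6: {1,2,5}  [accepting]
after full input: {1,2,5}  (accept=1 in)

Answer: ACCEPT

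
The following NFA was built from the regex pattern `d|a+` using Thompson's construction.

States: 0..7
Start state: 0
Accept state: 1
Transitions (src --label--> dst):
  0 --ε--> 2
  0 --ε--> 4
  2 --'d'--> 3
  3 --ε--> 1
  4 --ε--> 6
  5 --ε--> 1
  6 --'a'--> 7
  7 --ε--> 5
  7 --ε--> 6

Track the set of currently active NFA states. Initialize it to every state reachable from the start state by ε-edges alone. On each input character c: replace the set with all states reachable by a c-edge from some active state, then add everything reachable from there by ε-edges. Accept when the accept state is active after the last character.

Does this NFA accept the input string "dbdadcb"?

initial (ε-close {0}): {0,2,4,6}
'd' @ 1: {1,3}  (accept∈set)
'b' @ 2: {}  — dead — no transitions
rest 'dadcb' ignored (set empty)
final: {}; accept 1 not in set

Answer: REJECT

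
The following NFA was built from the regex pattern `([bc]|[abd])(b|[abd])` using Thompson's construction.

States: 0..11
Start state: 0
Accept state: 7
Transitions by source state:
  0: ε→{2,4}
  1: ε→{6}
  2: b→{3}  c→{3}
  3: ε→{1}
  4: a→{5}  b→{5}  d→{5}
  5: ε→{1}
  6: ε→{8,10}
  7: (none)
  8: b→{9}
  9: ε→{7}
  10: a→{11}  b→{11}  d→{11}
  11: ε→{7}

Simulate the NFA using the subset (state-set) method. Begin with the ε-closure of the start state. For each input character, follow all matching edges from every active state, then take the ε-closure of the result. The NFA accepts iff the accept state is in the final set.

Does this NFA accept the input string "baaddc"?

S₀ = ε-closure({0}) = {0,2,4}
'b' @ 1: {1,3,5,6,8,10}
'a' @ 2: {7,11}  ✓accept
'a' @ 3: {}  — state set empty
rest 'ddc' ignored (set empty)
after full input: {}  (accept=7 not in)

Answer: REJECT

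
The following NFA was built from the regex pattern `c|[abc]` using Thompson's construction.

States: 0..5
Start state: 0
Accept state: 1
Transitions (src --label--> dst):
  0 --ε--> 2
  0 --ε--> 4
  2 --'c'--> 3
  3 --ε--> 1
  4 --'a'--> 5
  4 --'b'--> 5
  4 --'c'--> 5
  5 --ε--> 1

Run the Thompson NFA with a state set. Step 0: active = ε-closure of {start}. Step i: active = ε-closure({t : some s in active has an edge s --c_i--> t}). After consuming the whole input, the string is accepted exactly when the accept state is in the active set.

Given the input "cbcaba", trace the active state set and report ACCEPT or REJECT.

Answer: REJECT

Trace:
initial (ε-close {0}): {0,2,4}
'c' @ 1: {1,3,5}  [accepting]
'b' @ 2: {}  — state set empty
rest 'caba' ignored (set empty)
end set {} — state 1 not in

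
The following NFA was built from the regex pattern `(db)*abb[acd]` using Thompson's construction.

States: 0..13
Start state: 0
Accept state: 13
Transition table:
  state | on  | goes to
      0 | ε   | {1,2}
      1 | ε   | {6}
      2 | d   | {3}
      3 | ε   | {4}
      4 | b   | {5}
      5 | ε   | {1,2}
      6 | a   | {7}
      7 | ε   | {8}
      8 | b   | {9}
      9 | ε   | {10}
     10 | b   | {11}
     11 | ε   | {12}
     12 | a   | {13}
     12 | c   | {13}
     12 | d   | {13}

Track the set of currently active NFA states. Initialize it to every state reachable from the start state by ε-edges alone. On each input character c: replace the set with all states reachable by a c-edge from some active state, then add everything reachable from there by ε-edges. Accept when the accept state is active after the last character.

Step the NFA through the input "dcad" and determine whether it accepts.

S₀ = ε-closure({0}) = {0,1,2,6}
'd' @ 1: {3,4}
'c' @ 2: {}  — no active states
rest 'ad' ignored (set empty)
after full input: {}  (accept=13 not in)

Answer: REJECT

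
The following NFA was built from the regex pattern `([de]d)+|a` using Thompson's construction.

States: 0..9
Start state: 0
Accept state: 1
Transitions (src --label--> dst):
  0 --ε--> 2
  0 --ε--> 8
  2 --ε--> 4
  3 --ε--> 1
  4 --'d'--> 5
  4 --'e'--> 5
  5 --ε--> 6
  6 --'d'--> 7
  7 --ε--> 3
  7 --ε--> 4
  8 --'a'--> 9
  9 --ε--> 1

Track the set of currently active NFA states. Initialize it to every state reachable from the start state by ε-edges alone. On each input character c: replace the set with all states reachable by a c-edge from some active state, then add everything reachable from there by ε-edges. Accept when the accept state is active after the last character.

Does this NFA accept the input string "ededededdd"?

initial (ε-close {0}): {0,2,4,8}
'e' @ 1: {5,6}
'd' @ 2: {1,3,4,7}  ✓accept
'e' @ 3: {5,6}
'd' @ 4: {1,3,4,7}  ✓accept
'e' @ 5: {5,6}
'd' @ 6: {1,3,4,7}  ✓accept
'e' @ 7: {5,6}
'd' @ 8: {1,3,4,7}  ✓accept
'd' @ 9: {5,6}
'd' @ 10: {1,3,4,7}  ✓accept
after full input: {1,3,4,7}  (accept=1 in)

Answer: ACCEPT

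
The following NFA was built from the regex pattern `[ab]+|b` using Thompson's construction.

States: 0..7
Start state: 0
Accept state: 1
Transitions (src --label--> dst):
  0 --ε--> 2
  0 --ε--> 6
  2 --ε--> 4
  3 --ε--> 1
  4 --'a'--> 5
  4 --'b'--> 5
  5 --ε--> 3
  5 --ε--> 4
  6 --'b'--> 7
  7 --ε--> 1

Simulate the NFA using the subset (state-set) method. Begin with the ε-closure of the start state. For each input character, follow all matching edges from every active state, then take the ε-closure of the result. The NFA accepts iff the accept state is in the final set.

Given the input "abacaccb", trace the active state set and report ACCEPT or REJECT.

Answer: REJECT

Steps:
S₀ = ε-closure({0}) = {0,2,4,6}
'a' @ 1: {1,3,4,5}  ✓accept
'b' @ 2: {1,3,4,5}  ✓accept
'a' @ 3: {1,3,4,5}  ✓accept
'c' @ 4: {}  — no active states
rest 'accb' ignored (set empty)
after full input: {}  (accept=1 not in)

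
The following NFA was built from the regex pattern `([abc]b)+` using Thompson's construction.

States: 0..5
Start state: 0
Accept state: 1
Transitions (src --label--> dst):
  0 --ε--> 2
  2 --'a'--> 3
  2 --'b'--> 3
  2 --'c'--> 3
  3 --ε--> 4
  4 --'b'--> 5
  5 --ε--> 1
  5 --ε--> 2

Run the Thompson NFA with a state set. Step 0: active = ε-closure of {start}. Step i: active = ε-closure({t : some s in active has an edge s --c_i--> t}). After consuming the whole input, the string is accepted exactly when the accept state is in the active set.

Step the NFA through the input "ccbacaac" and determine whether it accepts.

Answer: REJECT

Derivation:
initial (ε-close {0}): {0,2}
'c' @ 1: {3,4}
'c' @ 2: {}  — state set empty
rest 'bacaac' ignored (set empty)
end set {} — state 1 not in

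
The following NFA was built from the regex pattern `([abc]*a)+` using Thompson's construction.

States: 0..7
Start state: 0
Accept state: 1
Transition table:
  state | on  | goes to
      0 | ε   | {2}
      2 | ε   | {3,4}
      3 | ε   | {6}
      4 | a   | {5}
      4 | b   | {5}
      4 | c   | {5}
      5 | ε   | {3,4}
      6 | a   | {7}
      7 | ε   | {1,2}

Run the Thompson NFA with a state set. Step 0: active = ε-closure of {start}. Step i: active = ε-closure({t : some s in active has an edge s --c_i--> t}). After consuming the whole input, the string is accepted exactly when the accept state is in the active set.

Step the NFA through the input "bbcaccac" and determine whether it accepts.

Answer: REJECT

Steps:
S₀ = ε-closure({0}) = {0,2,3,4,6}
'b' @ 1: {3,4,5,6}
'b' @ 2: {3,4,5,6}
'c' @ 3: {3,4,5,6}
'a' @ 4: {1,2,3,4,5,6,7}  (accept∈set)
'c' @ 5: {3,4,5,6}
'c' @ 6: {3,4,5,6}
'a' @ 7: {1,2,3,4,5,6,7}  (accept∈set)
'c' @ 8: {3,4,5,6}
after full input: {3,4,5,6}  (accept=1 not in)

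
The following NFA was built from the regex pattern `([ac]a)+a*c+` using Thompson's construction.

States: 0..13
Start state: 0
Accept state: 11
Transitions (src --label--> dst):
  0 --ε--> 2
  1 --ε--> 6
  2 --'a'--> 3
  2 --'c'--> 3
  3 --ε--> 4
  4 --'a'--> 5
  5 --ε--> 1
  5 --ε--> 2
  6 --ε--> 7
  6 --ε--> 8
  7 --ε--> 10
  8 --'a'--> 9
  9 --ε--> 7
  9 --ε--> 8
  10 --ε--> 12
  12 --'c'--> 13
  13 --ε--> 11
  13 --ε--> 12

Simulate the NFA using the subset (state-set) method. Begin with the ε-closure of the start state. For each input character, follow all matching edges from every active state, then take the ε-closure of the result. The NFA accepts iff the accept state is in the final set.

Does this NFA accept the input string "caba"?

start: ε-closure({0}) = {0,2}
'c' @ 1: {3,4}
'a' @ 2: {1,2,5,6,7,8,10,12}
'b' @ 3: {}  — no active states
rest 'a' ignored (set empty)
end set {} — state 11 not in

Answer: REJECT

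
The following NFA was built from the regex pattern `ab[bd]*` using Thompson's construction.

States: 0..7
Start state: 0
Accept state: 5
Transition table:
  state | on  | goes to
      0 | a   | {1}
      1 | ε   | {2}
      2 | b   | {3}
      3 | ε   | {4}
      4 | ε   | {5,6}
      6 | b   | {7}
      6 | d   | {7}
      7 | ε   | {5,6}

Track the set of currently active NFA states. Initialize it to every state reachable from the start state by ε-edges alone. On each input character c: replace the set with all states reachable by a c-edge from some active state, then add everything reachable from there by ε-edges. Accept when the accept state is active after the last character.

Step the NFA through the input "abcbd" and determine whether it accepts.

start: ε-closure({0}) = {0}
'a' @ 1: {1,2}
'b' @ 2: {3,4,5,6}  ✓accept
'c' @ 3: {}  — dead — no transitions
rest 'bd' ignored (set empty)
end set {} — state 5 not in

Answer: REJECT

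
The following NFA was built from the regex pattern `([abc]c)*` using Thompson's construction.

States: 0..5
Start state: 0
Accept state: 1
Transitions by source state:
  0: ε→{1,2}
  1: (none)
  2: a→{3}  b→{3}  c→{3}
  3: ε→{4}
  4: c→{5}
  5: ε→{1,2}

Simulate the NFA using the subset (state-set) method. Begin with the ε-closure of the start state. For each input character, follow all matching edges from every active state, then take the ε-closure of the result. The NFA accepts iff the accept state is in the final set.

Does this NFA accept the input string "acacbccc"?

Answer: ACCEPT

Derivation:
S₀ = ε-closure({0}) = {0,1,2}
'a' @ 1: {3,4}
'c' @ 2: {1,2,5}  [accepting]
'a' @ 3: {3,4}
'c' @ 4: {1,2,5}  [accepting]
'b' @ 5: {3,4}
'c' @ 6: {1,2,5}  [accepting]
'c' @ 7: {3,4}
'c' @ 8: {1,2,5}  [accepting]
after full input: {1,2,5}  (accept=1 in)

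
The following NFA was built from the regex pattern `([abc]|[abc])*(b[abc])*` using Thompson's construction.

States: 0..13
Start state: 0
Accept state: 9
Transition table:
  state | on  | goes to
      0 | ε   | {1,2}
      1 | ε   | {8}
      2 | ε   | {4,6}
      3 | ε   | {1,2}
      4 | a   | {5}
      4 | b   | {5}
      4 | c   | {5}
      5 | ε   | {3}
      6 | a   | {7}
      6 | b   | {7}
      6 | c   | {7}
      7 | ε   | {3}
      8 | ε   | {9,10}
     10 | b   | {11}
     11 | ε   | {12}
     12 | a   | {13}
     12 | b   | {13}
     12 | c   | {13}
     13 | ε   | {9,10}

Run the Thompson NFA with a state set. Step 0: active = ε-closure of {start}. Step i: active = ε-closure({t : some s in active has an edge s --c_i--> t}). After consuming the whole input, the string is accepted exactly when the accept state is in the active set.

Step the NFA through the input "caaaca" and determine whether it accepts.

S₀ = ε-closure({0}) = {0,1,2,4,6,8,9,10}
'c' @ 1: {1,2,3,4,5,6,7,8,9,10}  (accept∈set)
'a' @ 2: {1,2,3,4,5,6,7,8,9,10}  (accept∈set)
'a' @ 3: {1,2,3,4,5,6,7,8,9,10}  (accept∈set)
'a' @ 4: {1,2,3,4,5,6,7,8,9,10}  (accept∈set)
'c' @ 5: {1,2,3,4,5,6,7,8,9,10}  (accept∈set)
'a' @ 6: {1,2,3,4,5,6,7,8,9,10}  (accept∈set)
after full input: {1,2,3,4,5,6,7,8,9,10}  (accept=9 in)

Answer: ACCEPT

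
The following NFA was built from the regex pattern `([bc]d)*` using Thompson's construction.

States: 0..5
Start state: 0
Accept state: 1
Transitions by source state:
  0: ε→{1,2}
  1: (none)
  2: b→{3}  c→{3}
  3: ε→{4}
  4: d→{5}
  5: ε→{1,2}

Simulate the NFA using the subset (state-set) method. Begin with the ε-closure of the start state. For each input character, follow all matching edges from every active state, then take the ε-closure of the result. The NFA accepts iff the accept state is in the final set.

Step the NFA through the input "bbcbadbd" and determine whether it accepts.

Answer: REJECT

Trace:
start: ε-closure({0}) = {0,1,2}
'b' @ 1: {3,4}
'b' @ 2: {}  — dead — no transitions
rest 'cbadbd' ignored (set empty)
final: {}; accept 1 not in set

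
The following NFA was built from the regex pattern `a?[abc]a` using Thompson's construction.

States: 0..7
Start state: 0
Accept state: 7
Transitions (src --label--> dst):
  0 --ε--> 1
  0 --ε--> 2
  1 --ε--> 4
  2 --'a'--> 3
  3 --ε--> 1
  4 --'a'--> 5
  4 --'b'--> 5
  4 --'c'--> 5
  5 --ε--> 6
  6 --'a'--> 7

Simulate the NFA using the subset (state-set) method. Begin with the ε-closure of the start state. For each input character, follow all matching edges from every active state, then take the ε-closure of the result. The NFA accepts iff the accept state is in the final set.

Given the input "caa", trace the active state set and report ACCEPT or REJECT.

initial (ε-close {0}): {0,1,2,4}
'c' @ 1: {5,6}
'a' @ 2: {7}  ✓accept
'a' @ 3: {}  — dead — no transitions
final: {}; accept 7 not in set

Answer: REJECT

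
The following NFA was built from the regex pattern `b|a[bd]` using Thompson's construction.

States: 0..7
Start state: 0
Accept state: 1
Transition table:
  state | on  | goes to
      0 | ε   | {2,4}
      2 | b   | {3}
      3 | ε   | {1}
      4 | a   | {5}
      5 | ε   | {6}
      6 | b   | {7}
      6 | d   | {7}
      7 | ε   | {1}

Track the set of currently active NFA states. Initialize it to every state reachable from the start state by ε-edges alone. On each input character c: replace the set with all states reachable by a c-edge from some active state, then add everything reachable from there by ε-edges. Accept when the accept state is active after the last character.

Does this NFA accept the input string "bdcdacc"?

Answer: REJECT

Trace:
initial (ε-close {0}): {0,2,4}
'b' @ 1: {1,3}  (accept∈set)
'd' @ 2: {}  — no active states
rest 'cdacc' ignored (set empty)
after full input: {}  (accept=1 not in)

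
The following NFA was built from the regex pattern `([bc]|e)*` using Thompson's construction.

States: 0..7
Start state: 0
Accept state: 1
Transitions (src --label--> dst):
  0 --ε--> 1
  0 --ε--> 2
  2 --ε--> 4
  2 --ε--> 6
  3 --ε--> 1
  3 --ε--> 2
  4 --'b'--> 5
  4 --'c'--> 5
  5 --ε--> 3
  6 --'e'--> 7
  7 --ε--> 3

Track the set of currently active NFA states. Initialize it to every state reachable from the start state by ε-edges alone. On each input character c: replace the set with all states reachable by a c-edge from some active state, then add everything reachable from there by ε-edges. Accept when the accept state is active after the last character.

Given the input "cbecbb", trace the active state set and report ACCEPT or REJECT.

Answer: ACCEPT

Steps:
initial (ε-close {0}): {0,1,2,4,6}
'c' @ 1: {1,2,3,4,5,6}  ✓accept
'b' @ 2: {1,2,3,4,5,6}  ✓accept
'e' @ 3: {1,2,3,4,6,7}  ✓accept
'c' @ 4: {1,2,3,4,5,6}  ✓accept
'b' @ 5: {1,2,3,4,5,6}  ✓accept
'b' @ 6: {1,2,3,4,5,6}  ✓accept
final: {1,2,3,4,5,6}; accept 1 in set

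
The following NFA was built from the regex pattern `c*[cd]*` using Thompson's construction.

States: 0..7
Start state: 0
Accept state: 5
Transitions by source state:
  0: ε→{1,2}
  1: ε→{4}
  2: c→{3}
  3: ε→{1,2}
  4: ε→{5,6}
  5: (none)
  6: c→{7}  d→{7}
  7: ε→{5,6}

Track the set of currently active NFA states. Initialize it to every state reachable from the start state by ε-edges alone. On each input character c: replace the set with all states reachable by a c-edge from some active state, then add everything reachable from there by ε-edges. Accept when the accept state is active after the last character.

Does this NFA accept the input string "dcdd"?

Answer: ACCEPT

Derivation:
initial (ε-close {0}): {0,1,2,4,5,6}
'd' @ 1: {5,6,7}  [accepting]
'c' @ 2: {5,6,7}  [accepting]
'd' @ 3: {5,6,7}  [accepting]
'd' @ 4: {5,6,7}  [accepting]
final: {5,6,7}; accept 5 in set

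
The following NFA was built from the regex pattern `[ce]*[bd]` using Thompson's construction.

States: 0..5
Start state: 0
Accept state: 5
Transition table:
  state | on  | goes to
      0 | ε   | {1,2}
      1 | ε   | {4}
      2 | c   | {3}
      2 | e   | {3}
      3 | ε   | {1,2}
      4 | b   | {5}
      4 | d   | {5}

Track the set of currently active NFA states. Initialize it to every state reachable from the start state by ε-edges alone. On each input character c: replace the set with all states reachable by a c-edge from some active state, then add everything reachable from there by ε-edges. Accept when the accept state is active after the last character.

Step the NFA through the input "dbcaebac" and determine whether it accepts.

Answer: REJECT

Trace:
S₀ = ε-closure({0}) = {0,1,2,4}
'd' @ 1: {5}  ✓accept
'b' @ 2: {}  — no active states
rest 'caebac' ignored (set empty)
end set {} — state 5 not in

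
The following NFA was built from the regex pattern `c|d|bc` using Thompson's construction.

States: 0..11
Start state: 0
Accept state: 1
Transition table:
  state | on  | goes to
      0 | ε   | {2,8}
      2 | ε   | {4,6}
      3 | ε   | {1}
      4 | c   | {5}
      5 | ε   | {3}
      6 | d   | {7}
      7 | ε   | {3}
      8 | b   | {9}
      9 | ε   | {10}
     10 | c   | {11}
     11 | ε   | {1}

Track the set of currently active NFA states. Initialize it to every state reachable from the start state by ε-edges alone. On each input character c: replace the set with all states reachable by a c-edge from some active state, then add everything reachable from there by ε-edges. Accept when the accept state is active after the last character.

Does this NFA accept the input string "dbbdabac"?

S₀ = ε-closure({0}) = {0,2,4,6,8}
'd' @ 1: {1,3,7}  [accepting]
'b' @ 2: {}  — state set empty
rest 'bdabac' ignored (set empty)
final: {}; accept 1 not in set

Answer: REJECT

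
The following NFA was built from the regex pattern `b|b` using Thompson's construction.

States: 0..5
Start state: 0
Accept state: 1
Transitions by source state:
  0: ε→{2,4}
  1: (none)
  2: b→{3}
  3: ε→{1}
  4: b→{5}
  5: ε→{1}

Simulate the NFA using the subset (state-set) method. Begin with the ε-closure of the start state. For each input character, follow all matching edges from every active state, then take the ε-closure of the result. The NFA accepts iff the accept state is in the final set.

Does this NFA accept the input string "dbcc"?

initial (ε-close {0}): {0,2,4}
'd' @ 1: {}  — no active states
rest 'bcc' ignored (set empty)
final: {}; accept 1 not in set

Answer: REJECT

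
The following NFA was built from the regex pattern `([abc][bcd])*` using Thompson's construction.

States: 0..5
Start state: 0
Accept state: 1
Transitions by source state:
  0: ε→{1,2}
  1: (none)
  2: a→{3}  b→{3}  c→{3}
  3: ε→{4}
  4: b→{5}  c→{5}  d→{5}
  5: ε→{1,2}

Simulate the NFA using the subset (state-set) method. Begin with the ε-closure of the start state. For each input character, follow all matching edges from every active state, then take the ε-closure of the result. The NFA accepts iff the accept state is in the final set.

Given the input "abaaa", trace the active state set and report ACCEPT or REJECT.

Answer: REJECT

Trace:
initial (ε-close {0}): {0,1,2}
'a' @ 1: {3,4}
'b' @ 2: {1,2,5}  (accept∈set)
'a' @ 3: {3,4}
'a' @ 4: {}  — state set empty
rest 'a' ignored (set empty)
final: {}; accept 1 not in set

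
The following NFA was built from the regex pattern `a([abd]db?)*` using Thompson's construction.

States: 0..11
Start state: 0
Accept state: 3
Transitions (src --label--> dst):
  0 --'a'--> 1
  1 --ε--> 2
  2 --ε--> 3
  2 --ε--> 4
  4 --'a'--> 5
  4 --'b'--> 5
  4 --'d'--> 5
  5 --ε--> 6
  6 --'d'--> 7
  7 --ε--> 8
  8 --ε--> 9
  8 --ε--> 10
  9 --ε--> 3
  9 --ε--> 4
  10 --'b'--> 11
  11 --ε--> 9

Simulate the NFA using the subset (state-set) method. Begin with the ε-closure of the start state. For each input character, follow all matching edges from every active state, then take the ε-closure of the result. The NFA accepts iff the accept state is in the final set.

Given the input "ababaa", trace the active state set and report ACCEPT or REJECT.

Answer: REJECT

Derivation:
S₀ = ε-closure({0}) = {0}
'a' @ 1: {1,2,3,4}  [accepting]
'b' @ 2: {5,6}
'a' @ 3: {}  — no active states
rest 'baa' ignored (set empty)
after full input: {}  (accept=3 not in)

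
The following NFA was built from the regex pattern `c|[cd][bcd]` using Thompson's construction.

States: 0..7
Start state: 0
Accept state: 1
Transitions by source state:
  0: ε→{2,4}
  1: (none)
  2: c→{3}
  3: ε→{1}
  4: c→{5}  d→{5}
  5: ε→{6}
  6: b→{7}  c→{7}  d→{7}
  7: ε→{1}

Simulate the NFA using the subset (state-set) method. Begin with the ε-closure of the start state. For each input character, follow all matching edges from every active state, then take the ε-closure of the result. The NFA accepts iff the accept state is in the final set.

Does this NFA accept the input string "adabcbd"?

S₀ = ε-closure({0}) = {0,2,4}
'a' @ 1: {}  — no active states
rest 'dabcbd' ignored (set empty)
final: {}; accept 1 not in set

Answer: REJECT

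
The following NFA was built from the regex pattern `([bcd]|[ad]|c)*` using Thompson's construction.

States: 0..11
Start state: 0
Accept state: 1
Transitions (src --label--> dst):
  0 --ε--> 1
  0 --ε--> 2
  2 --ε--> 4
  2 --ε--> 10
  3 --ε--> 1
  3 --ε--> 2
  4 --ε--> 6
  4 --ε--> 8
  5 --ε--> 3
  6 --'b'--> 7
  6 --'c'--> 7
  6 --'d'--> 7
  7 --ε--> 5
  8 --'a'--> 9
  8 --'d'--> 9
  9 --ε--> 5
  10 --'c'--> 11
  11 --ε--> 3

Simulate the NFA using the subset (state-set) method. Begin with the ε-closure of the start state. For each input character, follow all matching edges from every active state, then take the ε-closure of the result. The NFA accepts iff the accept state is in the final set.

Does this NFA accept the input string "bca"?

Answer: ACCEPT

Derivation:
S₀ = ε-closure({0}) = {0,1,2,4,6,8,10}
'b' @ 1: {1,2,3,4,5,6,7,8,10}  (accept∈set)
'c' @ 2: {1,2,3,4,5,6,7,8,10,11}  (accept∈set)
'a' @ 3: {1,2,3,4,5,6,8,9,10}  (accept∈set)
end set {1,2,3,4,5,6,8,9,10} — state 1 in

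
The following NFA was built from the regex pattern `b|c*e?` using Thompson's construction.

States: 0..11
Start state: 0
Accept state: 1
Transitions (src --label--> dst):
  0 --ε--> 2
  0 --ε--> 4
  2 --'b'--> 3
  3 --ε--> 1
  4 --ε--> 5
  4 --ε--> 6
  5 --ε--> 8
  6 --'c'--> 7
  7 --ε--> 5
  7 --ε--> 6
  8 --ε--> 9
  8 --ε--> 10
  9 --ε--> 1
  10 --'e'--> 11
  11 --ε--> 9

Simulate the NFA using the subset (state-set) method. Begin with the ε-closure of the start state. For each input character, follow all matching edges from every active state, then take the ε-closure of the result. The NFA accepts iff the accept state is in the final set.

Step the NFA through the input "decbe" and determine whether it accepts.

initial (ε-close {0}): {0,1,2,4,5,6,8,9,10}
'd' @ 1: {}  — dead — no transitions
rest 'ecbe' ignored (set empty)
after full input: {}  (accept=1 not in)

Answer: REJECT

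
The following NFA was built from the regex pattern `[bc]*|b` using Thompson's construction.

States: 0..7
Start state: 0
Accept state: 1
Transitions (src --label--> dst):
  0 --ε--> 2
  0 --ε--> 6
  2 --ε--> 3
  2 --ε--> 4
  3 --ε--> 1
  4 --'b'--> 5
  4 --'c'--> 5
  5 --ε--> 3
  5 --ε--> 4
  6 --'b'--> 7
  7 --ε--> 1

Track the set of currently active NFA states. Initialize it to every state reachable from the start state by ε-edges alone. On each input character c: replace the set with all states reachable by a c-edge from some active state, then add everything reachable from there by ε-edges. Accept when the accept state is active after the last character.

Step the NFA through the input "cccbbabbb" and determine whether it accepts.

Answer: REJECT

Derivation:
S₀ = ε-closure({0}) = {0,1,2,3,4,6}
'c' @ 1: {1,3,4,5}  (accept∈set)
'c' @ 2: {1,3,4,5}  (accept∈set)
'c' @ 3: {1,3,4,5}  (accept∈set)
'b' @ 4: {1,3,4,5}  (accept∈set)
'b' @ 5: {1,3,4,5}  (accept∈set)
'a' @ 6: {}  — no active states
rest 'bbb' ignored (set empty)
after full input: {}  (accept=1 not in)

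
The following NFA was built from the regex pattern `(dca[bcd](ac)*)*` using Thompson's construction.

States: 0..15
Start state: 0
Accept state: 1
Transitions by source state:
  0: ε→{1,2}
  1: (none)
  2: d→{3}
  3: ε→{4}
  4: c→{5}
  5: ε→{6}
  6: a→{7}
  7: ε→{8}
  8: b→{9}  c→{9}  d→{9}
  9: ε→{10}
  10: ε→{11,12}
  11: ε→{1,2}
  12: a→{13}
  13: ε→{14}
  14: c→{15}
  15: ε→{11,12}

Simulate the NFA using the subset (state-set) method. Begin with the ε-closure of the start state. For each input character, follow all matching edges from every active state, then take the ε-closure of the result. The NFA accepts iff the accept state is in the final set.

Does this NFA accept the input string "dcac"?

Answer: ACCEPT

Derivation:
initial (ε-close {0}): {0,1,2}
'd' @ 1: {3,4}
'c' @ 2: {5,6}
'a' @ 3: {7,8}
'c' @ 4: {1,2,9,10,11,12}  [accepting]
final: {1,2,9,10,11,12}; accept 1 in set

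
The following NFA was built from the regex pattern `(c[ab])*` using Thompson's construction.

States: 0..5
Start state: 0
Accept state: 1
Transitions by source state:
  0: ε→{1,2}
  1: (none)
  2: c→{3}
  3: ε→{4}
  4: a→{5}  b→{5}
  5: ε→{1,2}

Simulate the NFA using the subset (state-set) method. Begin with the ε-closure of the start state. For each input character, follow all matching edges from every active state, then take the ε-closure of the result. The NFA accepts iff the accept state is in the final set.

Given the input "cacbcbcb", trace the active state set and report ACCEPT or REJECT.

Answer: ACCEPT

Derivation:
S₀ = ε-closure({0}) = {0,1,2}
'c' @ 1: {3,4}
'a' @ 2: {1,2,5}  [accepting]
'c' @ 3: {3,4}
'b' @ 4: {1,2,5}  [accepting]
'c' @ 5: {3,4}
'b' @ 6: {1,2,5}  [accepting]
'c' @ 7: {3,4}
'b' @ 8: {1,2,5}  [accepting]
after full input: {1,2,5}  (accept=1 in)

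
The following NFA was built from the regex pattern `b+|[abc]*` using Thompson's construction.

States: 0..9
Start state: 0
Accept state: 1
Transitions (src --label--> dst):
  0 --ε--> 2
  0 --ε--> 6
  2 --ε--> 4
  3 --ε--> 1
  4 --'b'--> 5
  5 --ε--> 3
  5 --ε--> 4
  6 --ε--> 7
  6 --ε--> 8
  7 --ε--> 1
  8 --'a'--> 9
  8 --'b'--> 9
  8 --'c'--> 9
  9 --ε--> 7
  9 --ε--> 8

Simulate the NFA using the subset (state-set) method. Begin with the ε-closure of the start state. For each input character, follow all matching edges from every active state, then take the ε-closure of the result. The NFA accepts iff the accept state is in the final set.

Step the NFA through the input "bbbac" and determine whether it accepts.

Answer: ACCEPT

Derivation:
start: ε-closure({0}) = {0,1,2,4,6,7,8}
'b' @ 1: {1,3,4,5,7,8,9}  [accepting]
'b' @ 2: {1,3,4,5,7,8,9}  [accepting]
'b' @ 3: {1,3,4,5,7,8,9}  [accepting]
'a' @ 4: {1,7,8,9}  [accepting]
'c' @ 5: {1,7,8,9}  [accepting]
after full input: {1,7,8,9}  (accept=1 in)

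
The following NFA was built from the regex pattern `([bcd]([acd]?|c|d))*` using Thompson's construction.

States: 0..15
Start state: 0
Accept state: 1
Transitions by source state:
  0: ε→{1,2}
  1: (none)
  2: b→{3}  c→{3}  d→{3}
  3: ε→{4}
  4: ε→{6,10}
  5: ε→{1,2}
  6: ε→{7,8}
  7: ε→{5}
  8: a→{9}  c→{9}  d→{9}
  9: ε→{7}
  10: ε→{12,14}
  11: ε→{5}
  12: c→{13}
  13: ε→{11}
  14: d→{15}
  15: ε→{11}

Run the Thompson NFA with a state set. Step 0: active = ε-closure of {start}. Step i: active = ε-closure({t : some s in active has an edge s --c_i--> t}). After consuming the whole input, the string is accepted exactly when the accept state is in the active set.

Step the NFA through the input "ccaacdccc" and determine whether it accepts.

Answer: REJECT

Trace:
initial (ε-close {0}): {0,1,2}
'c' @ 1: {1,2,3,4,5,6,7,8,10,12,14}  [accepting]
'c' @ 2: {1,2,3,4,5,6,7,8,9,10,11,12,13,14}  [accepting]
'a' @ 3: {1,2,5,7,9}  [accepting]
'a' @ 4: {}  — no active states
rest 'cdccc' ignored (set empty)
after full input: {}  (accept=1 not in)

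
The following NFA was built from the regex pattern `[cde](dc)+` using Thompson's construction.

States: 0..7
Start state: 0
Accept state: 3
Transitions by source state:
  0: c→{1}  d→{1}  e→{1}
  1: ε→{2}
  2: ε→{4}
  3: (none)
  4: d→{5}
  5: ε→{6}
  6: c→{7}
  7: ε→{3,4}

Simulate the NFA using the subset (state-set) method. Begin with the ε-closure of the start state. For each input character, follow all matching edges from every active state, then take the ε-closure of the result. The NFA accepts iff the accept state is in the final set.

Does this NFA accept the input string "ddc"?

initial (ε-close {0}): {0}
'd' @ 1: {1,2,4}
'd' @ 2: {5,6}
'c' @ 3: {3,4,7}  ✓accept
after full input: {3,4,7}  (accept=3 in)

Answer: ACCEPT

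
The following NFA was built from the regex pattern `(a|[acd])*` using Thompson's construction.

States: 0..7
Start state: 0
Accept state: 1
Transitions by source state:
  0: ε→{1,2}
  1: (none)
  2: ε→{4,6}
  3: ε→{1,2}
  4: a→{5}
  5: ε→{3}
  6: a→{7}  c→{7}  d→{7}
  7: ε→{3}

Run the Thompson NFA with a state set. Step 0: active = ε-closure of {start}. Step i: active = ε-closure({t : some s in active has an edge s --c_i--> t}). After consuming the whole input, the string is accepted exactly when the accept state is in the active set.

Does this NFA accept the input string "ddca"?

Answer: ACCEPT

Steps:
start: ε-closure({0}) = {0,1,2,4,6}
'd' @ 1: {1,2,3,4,6,7}  ✓accept
'd' @ 2: {1,2,3,4,6,7}  ✓accept
'c' @ 3: {1,2,3,4,6,7}  ✓accept
'a' @ 4: {1,2,3,4,5,6,7}  ✓accept
final: {1,2,3,4,5,6,7}; accept 1 in set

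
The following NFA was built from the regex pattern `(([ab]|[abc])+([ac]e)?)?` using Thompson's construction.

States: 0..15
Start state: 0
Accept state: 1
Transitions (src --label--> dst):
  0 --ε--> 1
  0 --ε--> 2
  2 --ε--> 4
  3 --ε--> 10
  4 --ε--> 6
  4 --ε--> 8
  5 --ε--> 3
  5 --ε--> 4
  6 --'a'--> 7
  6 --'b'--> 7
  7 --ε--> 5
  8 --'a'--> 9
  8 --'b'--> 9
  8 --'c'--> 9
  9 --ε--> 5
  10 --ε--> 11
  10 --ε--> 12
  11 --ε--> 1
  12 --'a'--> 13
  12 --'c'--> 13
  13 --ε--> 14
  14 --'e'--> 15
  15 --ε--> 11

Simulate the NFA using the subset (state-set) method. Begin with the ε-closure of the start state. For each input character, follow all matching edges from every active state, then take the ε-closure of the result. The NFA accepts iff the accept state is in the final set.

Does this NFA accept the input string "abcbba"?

start: ε-closure({0}) = {0,1,2,4,6,8}
'a' @ 1: {1,3,4,5,6,7,8,9,10,11,12}  [accepting]
'b' @ 2: {1,3,4,5,6,7,8,9,10,11,12}  [accepting]
'c' @ 3: {1,3,4,5,6,8,9,10,11,12,13,14}  [accepting]
'b' @ 4: {1,3,4,5,6,7,8,9,10,11,12}  [accepting]
'b' @ 5: {1,3,4,5,6,7,8,9,10,11,12}  [accepting]
'a' @ 6: {1,3,4,5,6,7,8,9,10,11,12,13,14}  [accepting]
final: {1,3,4,5,6,7,8,9,10,11,12,13,14}; accept 1 in set

Answer: ACCEPT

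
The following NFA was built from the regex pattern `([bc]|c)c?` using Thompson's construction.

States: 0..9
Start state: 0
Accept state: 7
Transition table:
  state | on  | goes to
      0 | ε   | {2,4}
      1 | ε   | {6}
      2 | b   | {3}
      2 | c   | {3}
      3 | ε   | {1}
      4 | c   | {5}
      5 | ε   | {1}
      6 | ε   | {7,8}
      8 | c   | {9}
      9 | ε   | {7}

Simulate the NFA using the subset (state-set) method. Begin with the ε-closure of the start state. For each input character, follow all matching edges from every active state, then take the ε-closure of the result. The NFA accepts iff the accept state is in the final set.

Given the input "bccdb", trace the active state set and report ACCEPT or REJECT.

Answer: REJECT

Trace:
start: ε-closure({0}) = {0,2,4}
'b' @ 1: {1,3,6,7,8}  ✓accept
'c' @ 2: {7,9}  ✓accept
'c' @ 3: {}  — dead — no transitions
rest 'db' ignored (set empty)
after full input: {}  (accept=7 not in)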